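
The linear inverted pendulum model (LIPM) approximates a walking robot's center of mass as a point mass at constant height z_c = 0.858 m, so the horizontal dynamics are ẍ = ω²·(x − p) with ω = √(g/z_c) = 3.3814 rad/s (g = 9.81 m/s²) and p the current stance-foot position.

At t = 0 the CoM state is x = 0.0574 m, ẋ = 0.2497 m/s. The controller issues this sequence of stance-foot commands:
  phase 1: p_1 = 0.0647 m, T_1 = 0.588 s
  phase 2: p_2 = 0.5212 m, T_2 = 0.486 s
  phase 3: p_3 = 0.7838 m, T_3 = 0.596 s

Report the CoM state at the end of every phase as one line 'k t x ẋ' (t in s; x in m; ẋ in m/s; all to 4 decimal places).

1 0.5880 0.3021 0.8404
2 1.0740 0.5522 0.4106
3 1.6700 0.3470 -1.3181

phase 1: p=0.0647, T=0.588, ωT=1.988263, cosh=3.719886, sinh=3.582953; start (x,ẋ)=(0.057400, 0.249700) → end (x,ẋ)=(0.302129, 0.840413)
phase 2: p=0.5212, T=0.486, ωT=1.643360, cosh=2.682926, sinh=2.489596; start (x,ẋ)=(0.302129, 0.840413) → end (x,ẋ)=(0.552212, 0.410552)
phase 3: p=0.7838, T=0.596, ωT=2.015314, cosh=3.818182, sinh=3.684904; start (x,ẋ)=(0.552212, 0.410552) → end (x,ẋ)=(0.346956, -1.318056)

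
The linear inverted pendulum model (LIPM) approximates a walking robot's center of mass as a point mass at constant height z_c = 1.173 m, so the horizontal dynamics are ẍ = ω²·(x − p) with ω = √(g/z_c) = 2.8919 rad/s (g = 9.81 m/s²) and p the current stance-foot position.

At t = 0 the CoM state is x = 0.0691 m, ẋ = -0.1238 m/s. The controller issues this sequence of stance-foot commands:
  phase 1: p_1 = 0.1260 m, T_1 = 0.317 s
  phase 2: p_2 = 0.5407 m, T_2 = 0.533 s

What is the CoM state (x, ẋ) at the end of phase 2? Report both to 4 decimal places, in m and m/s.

x = -1.0553, ẋ = -4.3552

phase 1: p=0.1260, T=0.317, ωT=0.916732, cosh=1.450464, sinh=1.050640; start (x,ẋ)=(0.069100, -0.123800) → end (x,ẋ)=(-0.001508, -0.352449)
phase 2: p=0.5407, T=0.533, ωT=1.541383, cosh=2.442565, sinh=2.228480; start (x,ẋ)=(-0.001508, -0.352449) → end (x,ẋ)=(-1.055275, -4.355165)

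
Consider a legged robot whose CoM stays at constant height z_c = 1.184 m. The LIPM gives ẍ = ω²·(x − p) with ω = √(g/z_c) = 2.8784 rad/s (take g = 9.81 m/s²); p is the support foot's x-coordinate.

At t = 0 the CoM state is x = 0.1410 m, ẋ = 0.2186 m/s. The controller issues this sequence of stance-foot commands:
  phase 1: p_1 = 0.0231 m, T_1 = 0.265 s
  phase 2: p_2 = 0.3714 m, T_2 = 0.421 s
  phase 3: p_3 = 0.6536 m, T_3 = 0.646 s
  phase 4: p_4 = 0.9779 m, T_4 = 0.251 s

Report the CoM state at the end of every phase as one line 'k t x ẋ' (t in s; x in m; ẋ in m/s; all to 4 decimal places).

phase 1: p=0.0231, T=0.265, ωT=0.762776, cosh=1.305295, sinh=0.838925; start (x,ẋ)=(0.141000, 0.218600) → end (x,ẋ)=(0.240706, 0.570038)
phase 2: p=0.3714, T=0.421, ωT=1.211806, cosh=1.828603, sinh=1.530944; start (x,ẋ)=(0.240706, 0.570038) → end (x,ẋ)=(0.435601, 0.466450)
phase 3: p=0.6536, T=0.646, ωT=1.859446, cosh=3.287970, sinh=3.132211; start (x,ẋ)=(0.435601, 0.466450) → end (x,ẋ)=(0.444408, -0.431749)
phase 4: p=0.9779, T=0.251, ωT=0.722478, cosh=1.272539, sinh=0.786992; start (x,ẋ)=(0.444408, -0.431749) → end (x,ẋ)=(0.180964, -1.757926)

1 0.2650 0.2407 0.5700
2 0.6860 0.4356 0.4665
3 1.3320 0.4444 -0.4317
4 1.5830 0.1810 -1.7579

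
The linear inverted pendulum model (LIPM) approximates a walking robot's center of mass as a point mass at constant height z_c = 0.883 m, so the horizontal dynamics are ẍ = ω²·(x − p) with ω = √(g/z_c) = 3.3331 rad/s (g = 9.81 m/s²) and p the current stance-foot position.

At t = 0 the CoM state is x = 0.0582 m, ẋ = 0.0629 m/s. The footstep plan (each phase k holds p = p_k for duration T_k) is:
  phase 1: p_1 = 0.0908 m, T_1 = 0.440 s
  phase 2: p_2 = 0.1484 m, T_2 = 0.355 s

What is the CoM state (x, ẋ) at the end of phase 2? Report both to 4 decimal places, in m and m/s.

x = -0.0534, ẋ = -0.6017

phase 1: p=0.0908, T=0.440, ωT=1.466564, cosh=2.282517, sinh=2.051800; start (x,ẋ)=(0.058200, 0.062900) → end (x,ẋ)=(0.055110, -0.079376)
phase 2: p=0.1484, T=0.355, ωT=1.183250, cosh=1.785626, sinh=1.479344; start (x,ẋ)=(0.055110, -0.079376) → end (x,ẋ)=(-0.053411, -0.601730)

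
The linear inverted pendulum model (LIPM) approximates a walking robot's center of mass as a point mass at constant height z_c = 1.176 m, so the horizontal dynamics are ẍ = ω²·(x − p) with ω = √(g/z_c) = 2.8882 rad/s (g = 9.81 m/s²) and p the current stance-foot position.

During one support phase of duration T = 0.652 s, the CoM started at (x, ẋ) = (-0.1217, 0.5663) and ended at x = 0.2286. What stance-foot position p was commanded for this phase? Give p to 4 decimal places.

ωT = 2.8882·0.652 = 1.883106; cosh(ωT) = 3.363006, sinh(ωT) = 3.210889
x(T) = p + (x₀−p)·cosh(ωT) + (ẋ₀/ω)·sinh(ωT) ⇒ p·(1 − cosh) = x(T) − x₀·cosh − (ẋ₀/ω)·sinh
numerator   = 0.2286 − (-0.1217)·3.363006 − (0.5663/2.8882)·3.210889 = 0.008307
denominator = 1 − 3.363006 = -2.363006
p = 0.008307 / -2.363006 = -0.0035

p = -0.0035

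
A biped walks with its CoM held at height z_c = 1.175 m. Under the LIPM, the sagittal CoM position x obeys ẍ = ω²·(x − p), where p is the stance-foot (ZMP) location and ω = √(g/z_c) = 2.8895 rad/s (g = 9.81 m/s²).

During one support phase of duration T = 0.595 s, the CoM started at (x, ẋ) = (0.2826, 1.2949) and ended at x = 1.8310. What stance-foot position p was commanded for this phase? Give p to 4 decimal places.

ωT = 2.8895·0.595 = 1.719252; cosh(ωT) = 2.879778, sinh(ωT) = 2.700578
x(T) = p + (x₀−p)·cosh(ωT) + (ẋ₀/ω)·sinh(ωT) ⇒ p·(1 − cosh) = x(T) − x₀·cosh − (ẋ₀/ω)·sinh
numerator   = 1.8310 − (0.2826)·2.879778 − (1.2949/2.8895)·2.700578 = -0.193062
denominator = 1 − 2.879778 = -1.879778
p = -0.193062 / -1.879778 = 0.1027

p = 0.1027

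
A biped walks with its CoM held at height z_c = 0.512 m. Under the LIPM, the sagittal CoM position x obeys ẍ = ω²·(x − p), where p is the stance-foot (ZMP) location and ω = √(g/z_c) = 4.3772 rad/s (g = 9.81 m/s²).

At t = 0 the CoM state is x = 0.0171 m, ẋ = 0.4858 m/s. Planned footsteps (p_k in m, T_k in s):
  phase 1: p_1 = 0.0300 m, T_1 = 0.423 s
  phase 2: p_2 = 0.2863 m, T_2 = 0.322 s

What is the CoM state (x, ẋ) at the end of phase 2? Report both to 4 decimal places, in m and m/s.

phase 1: p=0.0300, T=0.423, ωT=1.851556, cosh=3.263357, sinh=3.106364; start (x,ẋ)=(0.017100, 0.485800) → end (x,ẋ)=(0.332660, 1.409935)
phase 2: p=0.2863, T=0.322, ωT=1.409458, cosh=2.169007, sinh=1.924731; start (x,ẋ)=(0.332660, 1.409935) → end (x,ẋ)=(1.006828, 3.448738)

x = 1.0068, ẋ = 3.4487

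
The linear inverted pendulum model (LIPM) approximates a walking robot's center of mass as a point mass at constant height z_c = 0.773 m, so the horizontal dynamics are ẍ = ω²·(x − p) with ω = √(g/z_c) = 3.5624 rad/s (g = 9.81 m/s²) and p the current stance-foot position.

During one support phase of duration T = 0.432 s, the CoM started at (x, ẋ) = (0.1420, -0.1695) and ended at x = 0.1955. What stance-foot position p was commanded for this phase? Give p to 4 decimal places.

p = 0.0312

ωT = 3.5624·0.432 = 1.538957; cosh(ωT) = 2.437166, sinh(ωT) = 2.222561
x(T) = p + (x₀−p)·cosh(ωT) + (ẋ₀/ω)·sinh(ωT) ⇒ p·(1 − cosh) = x(T) − x₀·cosh − (ẋ₀/ω)·sinh
numerator   = 0.1955 − (0.1420)·2.437166 − (-0.1695/3.5624)·2.222561 = -0.044827
denominator = 1 − 2.437166 = -1.437166
p = -0.044827 / -1.437166 = 0.0312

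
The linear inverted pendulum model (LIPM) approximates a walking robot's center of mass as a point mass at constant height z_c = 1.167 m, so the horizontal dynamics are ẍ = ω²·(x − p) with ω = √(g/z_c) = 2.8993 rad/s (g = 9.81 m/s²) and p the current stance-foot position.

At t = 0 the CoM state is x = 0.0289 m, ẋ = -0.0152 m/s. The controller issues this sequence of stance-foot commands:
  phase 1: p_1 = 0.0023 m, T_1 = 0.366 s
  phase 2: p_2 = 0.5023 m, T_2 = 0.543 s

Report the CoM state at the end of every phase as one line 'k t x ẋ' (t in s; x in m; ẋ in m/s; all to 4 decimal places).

phase 1: p=0.0023, T=0.366, ωT=1.061144, cosh=1.617867, sinh=1.271807; start (x,ẋ)=(0.028900, -0.015200) → end (x,ẋ)=(0.038668, 0.073492)
phase 2: p=0.5023, T=0.543, ωT=1.574320, cosh=2.517303, sinh=2.310154; start (x,ẋ)=(0.038668, 0.073492) → end (x,ẋ)=(-0.606245, -2.920330)

1 0.3660 0.0387 0.0735
2 0.9090 -0.6062 -2.9203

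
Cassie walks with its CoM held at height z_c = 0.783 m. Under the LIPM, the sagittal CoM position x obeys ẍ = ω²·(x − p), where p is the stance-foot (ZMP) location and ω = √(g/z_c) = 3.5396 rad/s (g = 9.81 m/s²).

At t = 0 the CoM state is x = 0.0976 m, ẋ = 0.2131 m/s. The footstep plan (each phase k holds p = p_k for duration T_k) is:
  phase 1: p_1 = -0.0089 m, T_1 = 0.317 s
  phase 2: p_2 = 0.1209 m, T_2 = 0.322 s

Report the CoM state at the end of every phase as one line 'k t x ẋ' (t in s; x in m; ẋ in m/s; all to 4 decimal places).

phase 1: p=-0.0089, T=0.317, ωT=1.122053, cosh=1.698382, sinh=1.372771; start (x,ẋ)=(0.097600, 0.213100) → end (x,ẋ)=(0.254625, 0.879415)
phase 2: p=0.1209, T=0.322, ωT=1.139751, cosh=1.722945, sinh=1.403046; start (x,ẋ)=(0.254625, 0.879415) → end (x,ẋ)=(0.699888, 2.179291)

1 0.3170 0.2546 0.8794
2 0.6390 0.6999 2.1793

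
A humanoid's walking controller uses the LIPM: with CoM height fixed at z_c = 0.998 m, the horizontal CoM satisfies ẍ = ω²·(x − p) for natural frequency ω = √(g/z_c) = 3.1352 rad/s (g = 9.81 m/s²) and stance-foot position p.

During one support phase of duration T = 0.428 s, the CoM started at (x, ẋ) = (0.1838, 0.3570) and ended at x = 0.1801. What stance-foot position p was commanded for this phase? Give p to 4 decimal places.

p = 0.3818

ωT = 3.1352·0.428 = 1.341866; cosh(ωT) = 2.043766, sinh(ωT) = 1.782409
x(T) = p + (x₀−p)·cosh(ωT) + (ẋ₀/ω)·sinh(ωT) ⇒ p·(1 − cosh) = x(T) − x₀·cosh − (ẋ₀/ω)·sinh
numerator   = 0.1801 − (0.1838)·2.043766 − (0.3570/3.1352)·1.782409 = -0.398504
denominator = 1 − 2.043766 = -1.043766
p = -0.398504 / -1.043766 = 0.3818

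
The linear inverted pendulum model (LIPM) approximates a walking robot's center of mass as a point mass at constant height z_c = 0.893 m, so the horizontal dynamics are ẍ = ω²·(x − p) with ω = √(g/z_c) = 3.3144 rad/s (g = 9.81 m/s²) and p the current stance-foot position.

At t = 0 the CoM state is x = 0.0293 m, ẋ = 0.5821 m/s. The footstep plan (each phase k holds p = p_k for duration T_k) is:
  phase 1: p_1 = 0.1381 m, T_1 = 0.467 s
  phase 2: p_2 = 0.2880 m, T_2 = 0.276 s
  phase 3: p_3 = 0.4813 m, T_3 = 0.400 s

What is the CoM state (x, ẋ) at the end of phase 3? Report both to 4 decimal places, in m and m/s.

x = 0.8525, ẋ = 1.4746

phase 1: p=0.1381, T=0.467, ωT=1.547825, cosh=2.456972, sinh=2.244261; start (x,ẋ)=(0.029300, 0.582100) → end (x,ẋ)=(0.264936, 0.620907)
phase 2: p=0.2880, T=0.276, ωT=0.914774, cosh=1.448410, sinh=1.047803; start (x,ẋ)=(0.264936, 0.620907) → end (x,ẋ)=(0.450885, 0.819229)
phase 3: p=0.4813, T=0.400, ωT=1.325760, cosh=2.015323, sinh=1.749722; start (x,ẋ)=(0.450885, 0.819229) → end (x,ẋ)=(0.852487, 1.474626)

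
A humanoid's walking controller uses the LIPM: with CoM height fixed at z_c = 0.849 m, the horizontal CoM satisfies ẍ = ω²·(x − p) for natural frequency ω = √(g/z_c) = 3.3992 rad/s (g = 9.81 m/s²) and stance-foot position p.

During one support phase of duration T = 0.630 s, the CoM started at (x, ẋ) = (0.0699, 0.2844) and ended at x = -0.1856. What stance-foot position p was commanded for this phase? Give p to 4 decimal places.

ωT = 3.3992·0.630 = 2.141496; cosh(ωT) = 4.314821, sinh(ωT) = 4.197342
x(T) = p + (x₀−p)·cosh(ωT) + (ẋ₀/ω)·sinh(ωT) ⇒ p·(1 − cosh) = x(T) − x₀·cosh − (ẋ₀/ω)·sinh
numerator   = -0.1856 − (0.0699)·4.314821 − (0.2844/3.3992)·4.197342 = -0.838384
denominator = 1 − 4.314821 = -3.314821
p = -0.838384 / -3.314821 = 0.2529

p = 0.2529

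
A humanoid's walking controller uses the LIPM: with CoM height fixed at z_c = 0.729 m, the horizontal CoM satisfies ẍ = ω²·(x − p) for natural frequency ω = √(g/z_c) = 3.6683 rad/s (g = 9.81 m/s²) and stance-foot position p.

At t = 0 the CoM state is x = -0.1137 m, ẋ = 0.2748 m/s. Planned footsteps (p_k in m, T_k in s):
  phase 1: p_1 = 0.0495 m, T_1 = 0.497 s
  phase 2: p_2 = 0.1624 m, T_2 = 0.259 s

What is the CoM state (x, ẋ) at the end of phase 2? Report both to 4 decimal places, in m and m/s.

x = -0.7196, ẋ = -3.0207

phase 1: p=0.0495, T=0.497, ωT=1.823145, cosh=3.176409, sinh=3.014892; start (x,ẋ)=(-0.113700, 0.274800) → end (x,ẋ)=(-0.243038, -0.932038)
phase 2: p=0.1624, T=0.259, ωT=0.950090, cosh=1.486324, sinh=1.099618; start (x,ẋ)=(-0.243038, -0.932038) → end (x,ẋ)=(-0.719602, -3.020737)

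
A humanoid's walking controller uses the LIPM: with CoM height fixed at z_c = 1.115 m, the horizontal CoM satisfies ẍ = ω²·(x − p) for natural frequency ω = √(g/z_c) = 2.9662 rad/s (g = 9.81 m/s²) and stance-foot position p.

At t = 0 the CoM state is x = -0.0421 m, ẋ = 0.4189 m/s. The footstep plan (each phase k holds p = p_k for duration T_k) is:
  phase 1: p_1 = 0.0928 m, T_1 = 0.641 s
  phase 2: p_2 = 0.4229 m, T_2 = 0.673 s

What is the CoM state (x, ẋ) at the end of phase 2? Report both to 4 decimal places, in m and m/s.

phase 1: p=0.0928, T=0.641, ωT=1.901334, cosh=3.422095, sinh=3.272726; start (x,ẋ)=(-0.042100, 0.418900) → end (x,ẋ)=(0.093348, 0.123966)
phase 2: p=0.4229, T=0.673, ωT=1.996253, cosh=3.748631, sinh=3.612787; start (x,ẋ)=(0.093348, 0.123966) → end (x,ẋ)=(-0.661479, -3.066856)

x = -0.6615, ẋ = -3.0669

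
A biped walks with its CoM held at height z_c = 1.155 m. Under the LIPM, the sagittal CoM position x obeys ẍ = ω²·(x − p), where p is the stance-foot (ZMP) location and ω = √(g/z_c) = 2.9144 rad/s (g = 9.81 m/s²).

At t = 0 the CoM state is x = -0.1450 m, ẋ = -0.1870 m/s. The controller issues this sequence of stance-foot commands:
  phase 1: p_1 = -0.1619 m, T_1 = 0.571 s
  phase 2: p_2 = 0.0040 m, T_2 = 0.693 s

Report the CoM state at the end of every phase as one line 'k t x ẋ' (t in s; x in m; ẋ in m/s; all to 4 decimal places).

1 0.5710 -0.2790 -0.3861
2 1.2640 -1.5716 -4.5337

phase 1: p=-0.1619, T=0.571, ωT=1.664122, cosh=2.735197, sinh=2.545840; start (x,ẋ)=(-0.145000, -0.187000) → end (x,ẋ)=(-0.279027, -0.386091)
phase 2: p=0.0040, T=0.693, ωT=2.019679, cosh=3.834303, sinh=3.701604; start (x,ẋ)=(-0.279027, -0.386091) → end (x,ẋ)=(-1.571587, -4.533669)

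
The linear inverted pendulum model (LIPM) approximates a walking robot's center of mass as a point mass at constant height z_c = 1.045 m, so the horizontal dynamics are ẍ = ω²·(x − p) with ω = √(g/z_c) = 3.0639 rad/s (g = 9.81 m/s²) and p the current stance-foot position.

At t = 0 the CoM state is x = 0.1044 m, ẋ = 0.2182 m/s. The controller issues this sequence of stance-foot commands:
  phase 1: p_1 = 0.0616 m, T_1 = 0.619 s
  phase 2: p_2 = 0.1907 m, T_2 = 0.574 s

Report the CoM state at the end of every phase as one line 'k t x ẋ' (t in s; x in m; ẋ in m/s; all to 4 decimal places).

1 0.6190 0.4393 1.1703
2 1.1930 2.0094 5.6427

phase 1: p=0.0616, T=0.619, ωT=1.896554, cosh=3.406490, sinh=3.256405; start (x,ẋ)=(0.104400, 0.218200) → end (x,ẋ)=(0.439307, 1.170325)
phase 2: p=0.1907, T=0.574, ωT=1.758679, cosh=2.988517, sinh=2.816245; start (x,ẋ)=(0.439307, 1.170325) → end (x,ẋ)=(2.009394, 5.642691)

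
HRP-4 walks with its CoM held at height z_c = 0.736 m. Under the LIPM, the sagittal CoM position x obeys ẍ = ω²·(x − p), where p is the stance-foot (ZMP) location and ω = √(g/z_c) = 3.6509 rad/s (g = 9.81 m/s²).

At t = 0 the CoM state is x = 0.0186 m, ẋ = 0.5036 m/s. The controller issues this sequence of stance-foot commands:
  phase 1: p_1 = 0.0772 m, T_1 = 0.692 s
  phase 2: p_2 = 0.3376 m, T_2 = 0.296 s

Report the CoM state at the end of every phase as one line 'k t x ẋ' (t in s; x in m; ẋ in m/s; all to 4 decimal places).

1 0.6920 0.5656 1.8403
2 0.9880 1.3693 4.1086

phase 1: p=0.0772, T=0.692, ωT=2.526423, cosh=6.294312, sinh=6.214368; start (x,ẋ)=(0.018600, 0.503600) → end (x,ẋ)=(0.565554, 1.840297)
phase 2: p=0.3376, T=0.296, ωT=1.080666, cosh=1.643006, sinh=1.303637; start (x,ẋ)=(0.565554, 1.840297) → end (x,ẋ)=(1.369250, 4.108556)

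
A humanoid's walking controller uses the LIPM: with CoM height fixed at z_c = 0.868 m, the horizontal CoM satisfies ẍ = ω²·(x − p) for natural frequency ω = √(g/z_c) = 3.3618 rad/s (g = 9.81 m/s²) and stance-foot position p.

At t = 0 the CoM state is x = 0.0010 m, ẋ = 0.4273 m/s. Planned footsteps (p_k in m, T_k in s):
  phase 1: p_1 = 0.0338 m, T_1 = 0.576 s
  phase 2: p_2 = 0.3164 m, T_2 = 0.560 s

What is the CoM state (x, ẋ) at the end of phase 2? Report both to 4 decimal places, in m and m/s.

phase 1: p=0.0338, T=0.576, ωT=1.936397, cosh=3.538972, sinh=3.394750; start (x,ẋ)=(0.001000, 0.427300) → end (x,ẋ)=(0.349210, 1.137874)
phase 2: p=0.3164, T=0.560, ωT=1.882608, cosh=3.361406, sinh=3.209213; start (x,ẋ)=(0.349210, 1.137874) → end (x,ẋ)=(1.512915, 4.178832)

x = 1.5129, ẋ = 4.1788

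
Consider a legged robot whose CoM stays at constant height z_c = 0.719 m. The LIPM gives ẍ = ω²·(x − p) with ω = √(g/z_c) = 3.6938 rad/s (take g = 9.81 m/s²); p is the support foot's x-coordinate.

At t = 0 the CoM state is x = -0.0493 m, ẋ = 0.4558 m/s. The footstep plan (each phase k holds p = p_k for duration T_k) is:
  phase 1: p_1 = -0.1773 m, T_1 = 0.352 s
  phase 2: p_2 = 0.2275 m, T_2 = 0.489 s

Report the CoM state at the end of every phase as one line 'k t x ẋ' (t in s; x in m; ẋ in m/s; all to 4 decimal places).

phase 1: p=-0.1773, T=0.352, ωT=1.300218, cosh=1.971284, sinh=1.698811; start (x,ẋ)=(-0.049300, 0.455800) → end (x,ẋ)=(0.284651, 1.701720)
phase 2: p=0.2275, T=0.489, ωT=1.806268, cosh=3.125976, sinh=2.961710; start (x,ẋ)=(0.284651, 1.701720) → end (x,ẋ)=(1.770601, 5.944765)

1 0.3520 0.2847 1.7017
2 0.8410 1.7706 5.9448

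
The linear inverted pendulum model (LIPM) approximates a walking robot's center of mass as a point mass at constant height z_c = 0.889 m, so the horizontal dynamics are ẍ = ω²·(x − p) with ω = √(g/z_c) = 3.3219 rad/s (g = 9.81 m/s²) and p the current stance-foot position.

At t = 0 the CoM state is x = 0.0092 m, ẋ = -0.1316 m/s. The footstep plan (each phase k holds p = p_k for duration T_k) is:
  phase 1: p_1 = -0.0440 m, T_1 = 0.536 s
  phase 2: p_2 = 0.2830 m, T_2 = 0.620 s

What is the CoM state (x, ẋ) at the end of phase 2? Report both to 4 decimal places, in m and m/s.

phase 1: p=-0.0440, T=0.536, ωT=1.780538, cosh=3.050799, sinh=2.882251; start (x,ẋ)=(0.009200, -0.131600) → end (x,ẋ)=(0.004120, 0.107881)
phase 2: p=0.2830, T=0.620, ωT=2.059578, cosh=3.985084, sinh=3.857576; start (x,ẋ)=(0.004120, 0.107881) → end (x,ẋ)=(-0.703084, -3.143793)

x = -0.7031, ẋ = -3.1438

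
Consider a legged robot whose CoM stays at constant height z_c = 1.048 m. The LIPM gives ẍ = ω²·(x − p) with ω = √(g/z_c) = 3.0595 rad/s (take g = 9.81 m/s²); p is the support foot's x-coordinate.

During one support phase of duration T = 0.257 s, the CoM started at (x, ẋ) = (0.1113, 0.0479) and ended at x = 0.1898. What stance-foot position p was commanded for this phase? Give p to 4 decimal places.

p = -0.0881

ωT = 3.0595·0.257 = 0.786292; cosh(ωT) = 1.325386, sinh(ωT) = 0.869855
x(T) = p + (x₀−p)·cosh(ωT) + (ẋ₀/ω)·sinh(ωT) ⇒ p·(1 − cosh) = x(T) − x₀·cosh − (ẋ₀/ω)·sinh
numerator   = 0.1898 − (0.1113)·1.325386 − (0.0479/3.0595)·0.869855 = 0.028666
denominator = 1 − 1.325386 = -0.325386
p = 0.028666 / -0.325386 = -0.0881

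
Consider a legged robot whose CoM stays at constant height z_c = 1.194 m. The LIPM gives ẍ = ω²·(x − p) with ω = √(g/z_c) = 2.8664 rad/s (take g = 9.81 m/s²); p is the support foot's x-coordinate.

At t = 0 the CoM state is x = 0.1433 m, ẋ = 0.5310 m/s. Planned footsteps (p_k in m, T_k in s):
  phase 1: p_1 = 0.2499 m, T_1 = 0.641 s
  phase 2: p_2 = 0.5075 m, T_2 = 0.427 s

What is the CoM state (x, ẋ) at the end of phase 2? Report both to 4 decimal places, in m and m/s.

x = 0.8646, ẋ = 1.2799

phase 1: p=0.2499, T=0.641, ωT=1.837362, cosh=3.219595, sinh=3.060358; start (x,ẋ)=(0.143300, 0.531000) → end (x,ẋ)=(0.473622, 0.774487)
phase 2: p=0.5075, T=0.427, ωT=1.223953, cosh=1.847334, sinh=1.553269; start (x,ẋ)=(0.473622, 0.774487) → end (x,ẋ)=(0.864601, 1.279901)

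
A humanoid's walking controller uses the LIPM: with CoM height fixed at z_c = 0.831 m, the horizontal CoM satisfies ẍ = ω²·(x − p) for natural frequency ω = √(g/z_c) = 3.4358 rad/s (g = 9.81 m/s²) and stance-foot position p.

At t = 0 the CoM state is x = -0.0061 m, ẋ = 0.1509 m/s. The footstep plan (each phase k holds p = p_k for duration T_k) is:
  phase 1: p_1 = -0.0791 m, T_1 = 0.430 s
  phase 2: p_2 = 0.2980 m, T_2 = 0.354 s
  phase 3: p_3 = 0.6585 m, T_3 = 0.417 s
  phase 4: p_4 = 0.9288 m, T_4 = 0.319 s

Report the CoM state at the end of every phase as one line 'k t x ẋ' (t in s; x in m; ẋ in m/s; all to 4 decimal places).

phase 1: p=-0.0791, T=0.430, ωT=1.477394, cosh=2.304872, sinh=2.076640; start (x,ẋ)=(-0.006100, 0.150900) → end (x,ẋ)=(0.180362, 0.868654)
phase 2: p=0.2980, T=0.354, ωT=1.216273, cosh=1.835460, sinh=1.539128; start (x,ẋ)=(0.180362, 0.868654) → end (x,ẋ)=(0.471208, 0.972292)
phase 3: p=0.6585, T=0.417, ωT=1.432729, cosh=2.214387, sinh=1.975730; start (x,ẋ)=(0.471208, 0.972292) → end (x,ẋ)=(0.802873, 0.881657)
phase 4: p=0.9288, T=0.319, ωT=1.096020, cosh=1.663216, sinh=1.329018; start (x,ẋ)=(0.802873, 0.881657) → end (x,ẋ)=(1.060394, 0.891374)

1 0.4300 0.1804 0.8687
2 0.7840 0.4712 0.9723
3 1.2010 0.8029 0.8817
4 1.5200 1.0604 0.8914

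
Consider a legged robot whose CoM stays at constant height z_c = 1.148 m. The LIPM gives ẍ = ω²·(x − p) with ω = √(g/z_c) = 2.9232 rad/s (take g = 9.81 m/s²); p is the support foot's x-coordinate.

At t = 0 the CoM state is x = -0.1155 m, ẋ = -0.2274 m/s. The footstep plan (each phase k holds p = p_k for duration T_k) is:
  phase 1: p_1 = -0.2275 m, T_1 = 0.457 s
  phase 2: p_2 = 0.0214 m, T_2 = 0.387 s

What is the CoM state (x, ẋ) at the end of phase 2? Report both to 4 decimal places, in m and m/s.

phase 1: p=-0.2275, T=0.457, ωT=1.335902, cosh=2.033174, sinh=1.770253; start (x,ẋ)=(-0.115500, -0.227400) → end (x,ẋ)=(-0.137495, 0.117234)
phase 2: p=0.0214, T=0.387, ωT=1.131278, cosh=1.711119, sinh=1.388498; start (x,ẋ)=(-0.137495, 0.117234) → end (x,ẋ)=(-0.194803, -0.444331)

x = -0.1948, ẋ = -0.4443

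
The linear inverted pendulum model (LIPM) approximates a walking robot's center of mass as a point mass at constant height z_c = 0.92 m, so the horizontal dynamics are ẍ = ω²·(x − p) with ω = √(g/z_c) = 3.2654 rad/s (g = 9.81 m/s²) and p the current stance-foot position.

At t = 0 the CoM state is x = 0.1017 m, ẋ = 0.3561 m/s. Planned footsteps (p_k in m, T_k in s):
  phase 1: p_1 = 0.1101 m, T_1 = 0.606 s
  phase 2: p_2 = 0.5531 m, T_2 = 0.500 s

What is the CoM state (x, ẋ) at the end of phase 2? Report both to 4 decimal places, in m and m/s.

phase 1: p=0.1101, T=0.606, ωT=1.978832, cosh=3.686261, sinh=3.548030; start (x,ẋ)=(0.101700, 0.356100) → end (x,ẋ)=(0.466057, 1.215357)
phase 2: p=0.5531, T=0.500, ωT=1.632700, cosh=2.656538, sinh=2.461136; start (x,ẋ)=(0.466057, 1.215357) → end (x,ẋ)=(1.237883, 2.529113)

x = 1.2379, ẋ = 2.5291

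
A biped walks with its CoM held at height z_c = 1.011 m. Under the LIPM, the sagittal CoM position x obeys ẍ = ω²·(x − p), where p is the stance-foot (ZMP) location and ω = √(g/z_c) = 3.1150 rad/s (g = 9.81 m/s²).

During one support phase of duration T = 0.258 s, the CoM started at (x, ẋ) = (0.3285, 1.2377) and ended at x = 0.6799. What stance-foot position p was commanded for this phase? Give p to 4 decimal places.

ωT = 3.1150·0.258 = 0.803670; cosh(ωT) = 1.340703, sinh(ωT) = 0.893020
x(T) = p + (x₀−p)·cosh(ωT) + (ẋ₀/ω)·sinh(ωT) ⇒ p·(1 − cosh) = x(T) − x₀·cosh − (ẋ₀/ω)·sinh
numerator   = 0.6799 − (0.3285)·1.340703 − (1.2377/3.1150)·0.893020 = -0.115350
denominator = 1 − 1.340703 = -0.340703
p = -0.115350 / -0.340703 = 0.3386

p = 0.3386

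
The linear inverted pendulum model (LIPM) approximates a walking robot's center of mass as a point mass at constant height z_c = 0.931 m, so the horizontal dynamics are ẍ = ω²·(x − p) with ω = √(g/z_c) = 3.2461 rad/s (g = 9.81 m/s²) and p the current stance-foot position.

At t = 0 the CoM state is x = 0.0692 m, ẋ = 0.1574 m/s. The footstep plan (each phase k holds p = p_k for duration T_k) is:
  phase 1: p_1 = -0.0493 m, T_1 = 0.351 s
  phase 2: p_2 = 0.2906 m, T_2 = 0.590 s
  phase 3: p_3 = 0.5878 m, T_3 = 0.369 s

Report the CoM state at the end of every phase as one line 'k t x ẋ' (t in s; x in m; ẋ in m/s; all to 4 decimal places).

1 0.3510 0.2228 0.8106
2 0.9410 0.8847 2.0802
3 1.3100 2.0891 5.2103

phase 1: p=-0.0493, T=0.351, ωT=1.139381, cosh=1.722425, sinh=1.402408; start (x,ẋ)=(0.069200, 0.157400) → end (x,ẋ)=(0.222809, 0.810564)
phase 2: p=0.2906, T=0.590, ωT=1.915199, cosh=3.467801, sinh=3.320489; start (x,ẋ)=(0.222809, 0.810564) → end (x,ẋ)=(0.884653, 2.080178)
phase 3: p=0.5878, T=0.369, ωT=1.197811, cosh=1.807356, sinh=1.505501; start (x,ẋ)=(0.884653, 2.080178) → end (x,ẋ)=(2.089079, 5.210342)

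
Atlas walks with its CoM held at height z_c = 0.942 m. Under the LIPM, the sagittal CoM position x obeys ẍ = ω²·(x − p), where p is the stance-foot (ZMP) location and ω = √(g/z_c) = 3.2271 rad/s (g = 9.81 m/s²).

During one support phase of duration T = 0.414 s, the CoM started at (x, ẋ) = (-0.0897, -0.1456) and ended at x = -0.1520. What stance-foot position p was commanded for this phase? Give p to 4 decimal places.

p = -0.1067

ωT = 3.2271·0.414 = 1.336019; cosh(ωT) = 2.033381, sinh(ωT) = 1.770491
x(T) = p + (x₀−p)·cosh(ωT) + (ẋ₀/ω)·sinh(ωT) ⇒ p·(1 − cosh) = x(T) − x₀·cosh − (ẋ₀/ω)·sinh
numerator   = -0.1520 − (-0.0897)·2.033381 − (-0.1456/3.2271)·1.770491 = 0.110275
denominator = 1 − 2.033381 = -1.033381
p = 0.110275 / -1.033381 = -0.1067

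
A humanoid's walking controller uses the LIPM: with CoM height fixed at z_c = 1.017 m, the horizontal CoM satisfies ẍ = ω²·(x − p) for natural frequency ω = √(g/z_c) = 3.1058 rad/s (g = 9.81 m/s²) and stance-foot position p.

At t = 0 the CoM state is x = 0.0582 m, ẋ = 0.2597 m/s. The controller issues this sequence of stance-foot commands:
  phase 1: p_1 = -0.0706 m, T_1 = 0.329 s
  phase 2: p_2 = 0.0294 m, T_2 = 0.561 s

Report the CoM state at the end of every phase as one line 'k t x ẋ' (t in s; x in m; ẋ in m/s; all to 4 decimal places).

phase 1: p=-0.0706, T=0.329, ωT=1.021808, cosh=1.569079, sinh=1.209135; start (x,ẋ)=(0.058200, 0.259700) → end (x,ẋ)=(0.232602, 0.891176)
phase 2: p=0.0294, T=0.561, ωT=1.742354, cosh=2.942939, sinh=2.767831; start (x,ẋ)=(0.232602, 0.891176) → end (x,ẋ)=(1.421612, 4.369473)

1 0.3290 0.2326 0.8912
2 0.8900 1.4216 4.3695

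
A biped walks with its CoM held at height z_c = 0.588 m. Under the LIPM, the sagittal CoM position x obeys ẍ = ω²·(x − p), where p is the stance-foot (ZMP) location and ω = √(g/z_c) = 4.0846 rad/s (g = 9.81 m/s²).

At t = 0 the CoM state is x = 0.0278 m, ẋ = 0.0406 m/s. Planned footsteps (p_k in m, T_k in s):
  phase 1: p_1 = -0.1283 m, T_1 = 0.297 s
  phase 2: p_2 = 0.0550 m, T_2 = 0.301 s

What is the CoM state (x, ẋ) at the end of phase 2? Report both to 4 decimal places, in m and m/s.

phase 1: p=-0.1283, T=0.297, ωT=1.213126, cosh=1.830626, sinh=1.533359; start (x,ẋ)=(0.027800, 0.040600) → end (x,ẋ)=(0.172702, 1.052002)
phase 2: p=0.0550, T=0.301, ωT=1.229465, cosh=1.855924, sinh=1.563475; start (x,ẋ)=(0.172702, 1.052002) → end (x,ẋ)=(0.676124, 2.704100)

x = 0.6761, ẋ = 2.7041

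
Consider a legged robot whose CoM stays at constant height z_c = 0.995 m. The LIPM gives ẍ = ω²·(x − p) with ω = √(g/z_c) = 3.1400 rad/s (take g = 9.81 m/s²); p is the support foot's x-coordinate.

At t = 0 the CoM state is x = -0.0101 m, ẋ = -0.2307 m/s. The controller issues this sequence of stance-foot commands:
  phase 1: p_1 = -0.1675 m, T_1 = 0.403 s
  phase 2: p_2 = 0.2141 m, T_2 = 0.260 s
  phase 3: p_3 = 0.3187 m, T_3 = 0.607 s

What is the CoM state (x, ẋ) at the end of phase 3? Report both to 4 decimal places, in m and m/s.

phase 1: p=-0.1675, T=0.403, ωT=1.265420, cosh=1.913351, sinh=1.631230; start (x,ẋ)=(-0.010100, -0.230700) → end (x,ẋ)=(0.013813, 0.364803)
phase 2: p=0.2141, T=0.260, ωT=0.816400, cosh=1.352180, sinh=0.910160; start (x,ẋ)=(0.013813, 0.364803) → end (x,ẋ)=(0.049017, -0.079123)
phase 3: p=0.3187, T=0.607, ωT=1.905980, cosh=3.437336, sinh=3.288660; start (x,ẋ)=(0.049017, -0.079123) → end (x,ẋ)=(-0.691159, -3.056821)

x = -0.6912, ẋ = -3.0568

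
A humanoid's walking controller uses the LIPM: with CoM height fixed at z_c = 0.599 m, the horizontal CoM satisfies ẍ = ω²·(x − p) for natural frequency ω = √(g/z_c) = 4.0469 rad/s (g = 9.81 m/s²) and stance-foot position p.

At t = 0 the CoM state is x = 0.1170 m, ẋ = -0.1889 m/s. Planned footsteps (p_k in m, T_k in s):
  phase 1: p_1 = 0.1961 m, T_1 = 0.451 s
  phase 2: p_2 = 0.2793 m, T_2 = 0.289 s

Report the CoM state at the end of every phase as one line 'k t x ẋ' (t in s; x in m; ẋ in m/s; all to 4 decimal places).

1 0.4510 -0.1967 -1.5683
2 0.7400 -1.1249 -5.5715

phase 1: p=0.1961, T=0.451, ωT=1.825152, cosh=3.182465, sinh=3.021272; start (x,ẋ)=(0.117000, -0.188900) → end (x,ẋ)=(-0.196659, -1.568306)
phase 2: p=0.2793, T=0.289, ωT=1.169554, cosh=1.765531, sinh=1.455025; start (x,ẋ)=(-0.196659, -1.568306) → end (x,ẋ)=(-1.124890, -5.571503)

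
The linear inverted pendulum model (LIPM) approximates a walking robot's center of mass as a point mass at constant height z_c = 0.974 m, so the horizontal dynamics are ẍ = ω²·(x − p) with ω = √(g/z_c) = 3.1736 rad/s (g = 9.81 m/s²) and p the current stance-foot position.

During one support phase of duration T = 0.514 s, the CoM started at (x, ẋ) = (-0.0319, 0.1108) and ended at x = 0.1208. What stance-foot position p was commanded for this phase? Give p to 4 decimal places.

ωT = 3.1736·0.514 = 1.631230; cosh(ωT) = 2.652924, sinh(ωT) = 2.457235
x(T) = p + (x₀−p)·cosh(ωT) + (ẋ₀/ω)·sinh(ωT) ⇒ p·(1 − cosh) = x(T) − x₀·cosh − (ẋ₀/ω)·sinh
numerator   = 0.1208 − (-0.0319)·2.652924 − (0.1108/3.1736)·2.457235 = 0.119639
denominator = 1 − 2.652924 = -1.652924
p = 0.119639 / -1.652924 = -0.0724

p = -0.0724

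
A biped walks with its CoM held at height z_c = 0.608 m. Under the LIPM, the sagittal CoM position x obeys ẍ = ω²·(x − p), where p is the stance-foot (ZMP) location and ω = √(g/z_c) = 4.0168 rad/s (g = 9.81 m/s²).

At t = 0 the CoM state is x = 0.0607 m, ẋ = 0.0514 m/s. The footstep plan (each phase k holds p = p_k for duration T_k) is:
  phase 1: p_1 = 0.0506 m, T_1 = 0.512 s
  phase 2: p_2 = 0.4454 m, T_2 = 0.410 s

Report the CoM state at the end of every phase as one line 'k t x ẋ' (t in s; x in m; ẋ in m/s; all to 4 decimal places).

1 0.5120 0.1399 0.3603
2 0.9220 -0.1527 -2.0965

phase 1: p=0.0506, T=0.512, ωT=2.056602, cosh=3.973620, sinh=3.845732; start (x,ẋ)=(0.060700, 0.051400) → end (x,ẋ)=(0.139945, 0.360264)
phase 2: p=0.4454, T=0.410, ωT=1.646888, cosh=2.691725, sinh=2.499076; start (x,ẋ)=(0.139945, 0.360264) → end (x,ẋ)=(-0.152662, -2.096519)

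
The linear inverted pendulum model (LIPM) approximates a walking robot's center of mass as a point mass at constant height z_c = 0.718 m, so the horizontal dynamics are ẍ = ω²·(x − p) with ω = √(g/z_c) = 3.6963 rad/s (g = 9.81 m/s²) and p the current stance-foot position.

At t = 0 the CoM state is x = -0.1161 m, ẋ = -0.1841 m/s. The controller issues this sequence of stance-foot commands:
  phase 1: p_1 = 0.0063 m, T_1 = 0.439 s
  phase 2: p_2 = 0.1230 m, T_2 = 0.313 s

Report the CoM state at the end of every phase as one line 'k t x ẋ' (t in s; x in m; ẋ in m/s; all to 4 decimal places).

1 0.4390 -0.4371 -1.5860
2 0.7520 -1.4705 -5.7379

phase 1: p=0.0063, T=0.439, ωT=1.622676, cosh=2.631999, sinh=2.434630; start (x,ẋ)=(-0.116100, -0.184100) → end (x,ẋ)=(-0.437117, -1.586044)
phase 2: p=0.1230, T=0.313, ωT=1.156942, cosh=1.747320, sinh=1.432873; start (x,ẋ)=(-0.437117, -1.586044) → end (x,ẋ)=(-1.470535, -5.737891)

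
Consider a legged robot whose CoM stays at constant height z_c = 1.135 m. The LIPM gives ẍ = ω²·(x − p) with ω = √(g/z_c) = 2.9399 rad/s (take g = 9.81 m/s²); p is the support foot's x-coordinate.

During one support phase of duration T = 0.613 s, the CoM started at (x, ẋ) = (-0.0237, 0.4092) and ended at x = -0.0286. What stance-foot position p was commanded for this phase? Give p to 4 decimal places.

ωT = 2.9399·0.613 = 1.802159; cosh(ωT) = 3.113832, sinh(ωT) = 2.948889
x(T) = p + (x₀−p)·cosh(ωT) + (ẋ₀/ω)·sinh(ωT) ⇒ p·(1 − cosh) = x(T) − x₀·cosh − (ẋ₀/ω)·sinh
numerator   = -0.0286 − (-0.0237)·3.113832 − (0.4092/2.9399)·2.948889 = -0.365253
denominator = 1 − 3.113832 = -2.113832
p = -0.365253 / -2.113832 = 0.1728

p = 0.1728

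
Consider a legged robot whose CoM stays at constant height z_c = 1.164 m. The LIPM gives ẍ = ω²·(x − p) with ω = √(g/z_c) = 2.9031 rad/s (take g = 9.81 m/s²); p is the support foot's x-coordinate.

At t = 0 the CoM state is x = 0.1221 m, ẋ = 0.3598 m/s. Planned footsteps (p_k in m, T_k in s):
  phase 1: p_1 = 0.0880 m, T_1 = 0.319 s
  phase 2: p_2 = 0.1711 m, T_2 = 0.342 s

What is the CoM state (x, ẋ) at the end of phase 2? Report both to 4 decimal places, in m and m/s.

x = 0.5754, ẋ = 1.3013

phase 1: p=0.0880, T=0.319, ωT=0.926089, cosh=1.460358, sinh=1.064258; start (x,ẋ)=(0.122100, 0.359800) → end (x,ẋ)=(0.269699, 0.630794)
phase 2: p=0.1711, T=0.342, ωT=0.992860, cosh=1.534729, sinh=1.164214; start (x,ẋ)=(0.269699, 0.630794) → end (x,ẋ)=(0.575386, 1.301344)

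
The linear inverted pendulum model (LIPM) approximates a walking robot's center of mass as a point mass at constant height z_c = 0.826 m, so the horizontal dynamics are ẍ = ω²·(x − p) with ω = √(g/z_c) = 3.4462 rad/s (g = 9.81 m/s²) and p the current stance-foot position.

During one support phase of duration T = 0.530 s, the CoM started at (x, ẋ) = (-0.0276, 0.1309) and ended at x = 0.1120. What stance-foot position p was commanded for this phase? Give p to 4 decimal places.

p = -0.0389

ωT = 3.4462·0.530 = 1.826486; cosh(ωT) = 3.186499, sinh(ωT) = 3.025520
x(T) = p + (x₀−p)·cosh(ωT) + (ẋ₀/ω)·sinh(ωT) ⇒ p·(1 − cosh) = x(T) − x₀·cosh − (ẋ₀/ω)·sinh
numerator   = 0.1120 − (-0.0276)·3.186499 − (0.1309/3.4462)·3.025520 = 0.085026
denominator = 1 − 3.186499 = -2.186499
p = 0.085026 / -2.186499 = -0.0389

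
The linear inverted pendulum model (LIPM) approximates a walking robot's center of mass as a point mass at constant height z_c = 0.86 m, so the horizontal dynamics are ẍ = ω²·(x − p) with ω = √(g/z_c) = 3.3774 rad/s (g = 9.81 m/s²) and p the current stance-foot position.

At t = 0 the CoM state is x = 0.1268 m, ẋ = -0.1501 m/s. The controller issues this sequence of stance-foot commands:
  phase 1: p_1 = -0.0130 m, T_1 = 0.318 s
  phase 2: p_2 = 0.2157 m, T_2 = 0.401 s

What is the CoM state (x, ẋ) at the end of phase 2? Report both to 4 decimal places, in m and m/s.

phase 1: p=-0.0130, T=0.318, ωT=1.074013, cosh=1.634369, sinh=1.292734; start (x,ẋ)=(0.126800, -0.150100) → end (x,ẋ)=(0.158032, 0.365059)
phase 2: p=0.2157, T=0.401, ωT=1.354337, cosh=2.066156, sinh=1.808037; start (x,ẋ)=(0.158032, 0.365059) → end (x,ẋ)=(0.291979, 0.402124)

x = 0.2920, ẋ = 0.4021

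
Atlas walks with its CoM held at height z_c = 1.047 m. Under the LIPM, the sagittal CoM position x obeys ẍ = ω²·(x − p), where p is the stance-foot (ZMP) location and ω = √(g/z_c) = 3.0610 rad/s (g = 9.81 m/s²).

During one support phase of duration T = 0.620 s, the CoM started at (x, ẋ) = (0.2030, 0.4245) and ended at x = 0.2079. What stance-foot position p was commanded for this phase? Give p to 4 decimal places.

ωT = 3.0610·0.620 = 1.897820; cosh(ωT) = 3.410615, sinh(ωT) = 3.260720
x(T) = p + (x₀−p)·cosh(ωT) + (ẋ₀/ω)·sinh(ωT) ⇒ p·(1 − cosh) = x(T) − x₀·cosh − (ẋ₀/ω)·sinh
numerator   = 0.2079 − (0.2030)·3.410615 − (0.4245/3.0610)·3.260720 = -0.936652
denominator = 1 − 3.410615 = -2.410615
p = -0.936652 / -2.410615 = 0.3886

p = 0.3886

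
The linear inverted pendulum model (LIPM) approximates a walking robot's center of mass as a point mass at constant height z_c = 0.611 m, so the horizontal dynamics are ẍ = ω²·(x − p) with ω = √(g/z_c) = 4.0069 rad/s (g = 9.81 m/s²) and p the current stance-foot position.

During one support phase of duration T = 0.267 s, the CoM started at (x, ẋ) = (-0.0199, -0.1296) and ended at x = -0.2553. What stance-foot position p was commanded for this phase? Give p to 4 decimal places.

ωT = 4.0069·0.267 = 1.069842; cosh(ωT) = 1.628991, sinh(ωT) = 1.285929
x(T) = p + (x₀−p)·cosh(ωT) + (ẋ₀/ω)·sinh(ωT) ⇒ p·(1 − cosh) = x(T) − x₀·cosh − (ẋ₀/ω)·sinh
numerator   = -0.2553 − (-0.0199)·1.628991 − (-0.1296/4.0069)·1.285929 = -0.181291
denominator = 1 − 1.628991 = -0.628991
p = -0.181291 / -0.628991 = 0.2882

p = 0.2882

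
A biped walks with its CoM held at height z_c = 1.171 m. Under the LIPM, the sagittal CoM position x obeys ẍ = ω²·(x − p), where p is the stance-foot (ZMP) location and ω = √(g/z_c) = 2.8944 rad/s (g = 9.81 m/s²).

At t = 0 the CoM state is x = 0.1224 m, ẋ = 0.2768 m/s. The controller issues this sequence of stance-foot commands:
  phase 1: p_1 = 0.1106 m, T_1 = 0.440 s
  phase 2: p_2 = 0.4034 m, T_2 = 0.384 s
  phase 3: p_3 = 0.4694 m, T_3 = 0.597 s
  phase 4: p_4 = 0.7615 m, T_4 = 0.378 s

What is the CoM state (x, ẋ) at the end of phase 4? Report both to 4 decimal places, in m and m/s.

phase 1: p=0.1106, T=0.440, ωT=1.273536, cosh=1.926653, sinh=1.646813; start (x,ẋ)=(0.122400, 0.276800) → end (x,ẋ)=(0.290824, 0.589543)
phase 2: p=0.4034, T=0.384, ωT=1.111450, cosh=1.683921, sinh=1.354839; start (x,ẋ)=(0.290824, 0.589543) → end (x,ẋ)=(0.489790, 0.551283)
phase 3: p=0.4694, T=0.597, ωT=1.727957, cosh=2.903394, sinh=2.725747; start (x,ẋ)=(0.489790, 0.551283) → end (x,ẋ)=(1.047760, 1.761456)
phase 4: p=0.7615, T=0.378, ωT=1.094083, cosh=1.660645, sinh=1.325799; start (x,ẋ)=(1.047760, 1.761456) → end (x,ẋ)=(2.043723, 4.023646)

x = 2.0437, ẋ = 4.0236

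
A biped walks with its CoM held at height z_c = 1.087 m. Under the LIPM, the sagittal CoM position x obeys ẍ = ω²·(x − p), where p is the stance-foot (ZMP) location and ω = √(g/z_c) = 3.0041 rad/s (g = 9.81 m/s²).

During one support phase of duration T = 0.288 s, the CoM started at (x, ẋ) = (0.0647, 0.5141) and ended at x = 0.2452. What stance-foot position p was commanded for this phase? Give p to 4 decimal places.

p = 0.0314

ωT = 3.0041·0.288 = 0.865181; cosh(ωT) = 1.398205, sinh(ωT) = 0.977230
x(T) = p + (x₀−p)·cosh(ωT) + (ẋ₀/ω)·sinh(ωT) ⇒ p·(1 − cosh) = x(T) − x₀·cosh − (ẋ₀/ω)·sinh
numerator   = 0.2452 − (0.0647)·1.398205 − (0.5141/3.0041)·0.977230 = -0.012500
denominator = 1 − 1.398205 = -0.398205
p = -0.012500 / -0.398205 = 0.0314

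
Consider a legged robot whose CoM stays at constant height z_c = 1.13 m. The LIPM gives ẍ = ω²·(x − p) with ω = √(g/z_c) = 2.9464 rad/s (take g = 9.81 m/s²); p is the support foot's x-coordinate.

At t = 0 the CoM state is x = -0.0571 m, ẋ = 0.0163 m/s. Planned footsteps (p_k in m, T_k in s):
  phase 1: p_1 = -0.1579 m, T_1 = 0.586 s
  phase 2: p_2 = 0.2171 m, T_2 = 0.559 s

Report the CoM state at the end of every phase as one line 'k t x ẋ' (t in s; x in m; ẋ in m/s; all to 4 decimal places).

phase 1: p=-0.1579, T=0.586, ωT=1.726590, cosh=2.899672, sinh=2.721782; start (x,ẋ)=(-0.057100, 0.016300) → end (x,ẋ)=(0.149444, 0.855626)
phase 2: p=0.2171, T=0.559, ωT=1.647038, cosh=2.692099, sinh=2.499479; start (x,ẋ)=(0.149444, 0.855626) → end (x,ẋ)=(0.760806, 1.805182)

1 0.5860 0.1494 0.8556
2 1.1450 0.7608 1.8052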